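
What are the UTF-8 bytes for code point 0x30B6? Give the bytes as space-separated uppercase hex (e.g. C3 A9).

E3 82 B6

U+30B6 = 0x30B6 = 12470 decimal. In range U+0800–U+FFFF → 3-byte form: 1110xxxx 10xxxxxx 10xxxxxx.
Binary (16 bits): 0011000010110110.
Split 4+6+6: 0011 | 000010 | 110110.
Byte 1: 11100011 = 0xE3.
Byte 2: 10000010 = 0x82.
Byte 3: 10110110 = 0xB6.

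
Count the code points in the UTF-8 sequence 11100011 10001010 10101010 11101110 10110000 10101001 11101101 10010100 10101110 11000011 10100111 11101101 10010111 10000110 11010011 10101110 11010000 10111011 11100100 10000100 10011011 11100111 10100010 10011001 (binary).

Byte at offset 0: 0xE3 = 11100011 → 3-byte char (#1). Advance 3.
Byte at offset 3: 0xEE = 11101110 → 3-byte char (#2). Advance 3.
Byte at offset 6: 0xED = 11101101 → 3-byte char (#3). Advance 3.
Byte at offset 9: 0xC3 = 11000011 → 2-byte char (#4). Advance 2.
Byte at offset 11: 0xED = 11101101 → 3-byte char (#5). Advance 3.
Byte at offset 14: 0xD3 = 11010011 → 2-byte char (#6). Advance 2.
Byte at offset 16: 0xD0 = 11010000 → 2-byte char (#7). Advance 2.
Byte at offset 18: 0xE4 = 11100100 → 3-byte char (#8). Advance 3.
Byte at offset 21: 0xE7 = 11100111 → 3-byte char (#9). Advance 3.
Reached end at offset 24 after 9 code points.

9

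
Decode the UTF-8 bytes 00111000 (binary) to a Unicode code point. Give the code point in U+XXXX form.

U+0038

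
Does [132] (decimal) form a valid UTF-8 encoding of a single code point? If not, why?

Byte 0x84 = 10000100 has the form 10xxxxxx — a continuation byte — but there is no preceding leading byte.

invalid (continuation byte with no leading byte)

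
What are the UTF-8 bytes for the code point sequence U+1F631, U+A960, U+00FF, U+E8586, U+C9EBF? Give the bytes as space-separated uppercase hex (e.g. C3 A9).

U+1F631: 4-byte form → F0 9F 98 B1.
U+A960: 3-byte form → EA A5 A0.
U+00FF: 2-byte form → C3 BF.
U+E8586: 4-byte form → F3 A8 96 86.
U+C9EBF: 4-byte form → F3 89 BA BF.
Concatenated (17 bytes): F0 9F 98 B1 EA A5 A0 C3 BF F3 A8 96 86 F3 89 BA BF.

F0 9F 98 B1 EA A5 A0 C3 BF F3 A8 96 86 F3 89 BA BF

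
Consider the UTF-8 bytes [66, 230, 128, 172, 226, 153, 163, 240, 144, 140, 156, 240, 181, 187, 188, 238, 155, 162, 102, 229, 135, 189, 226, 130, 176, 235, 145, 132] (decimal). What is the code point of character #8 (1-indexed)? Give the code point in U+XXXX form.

U+51FD

Offset 0: leading byte 0x42 = 01000010 → 1-byte char #1 = 42.
Offset 1: leading byte 0xE6 = 11100110 → 3-byte char #2 = E6 80 AC.
Offset 4: leading byte 0xE2 = 11100010 → 3-byte char #3 = E2 99 A3.
Offset 7: leading byte 0xF0 = 11110000 → 4-byte char #4 = F0 90 8C 9C.
Offset 11: leading byte 0xF0 = 11110000 → 4-byte char #5 = F0 B5 BB BC.
Offset 15: leading byte 0xEE = 11101110 → 3-byte char #6 = EE 9B A2.
Offset 18: leading byte 0x66 = 01100110 → 1-byte char #7 = 66.
Offset 19: leading byte 0xE5 = 11100101 → 3-byte char #8 = E5 87 BD.
Leading byte 0xE5 = 11100101 matches 1110xxxx → 3-byte sequence.
Byte 1: 0xE5 = 11100101, payload 0101 (4 bits).
Byte 2: 0x87 = 10000111 (10xxxxxx ✓), payload 000111.
Byte 3: 0xBD = 10111101 (10xxxxxx ✓), payload 111101.
Concatenate: 0101000111111101 = 0x51FD (16 bits → U+51FD).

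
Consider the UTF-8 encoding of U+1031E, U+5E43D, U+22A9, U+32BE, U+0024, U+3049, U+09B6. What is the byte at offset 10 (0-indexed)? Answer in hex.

U+1031E → 4-byte form F0 90 8C 9E at offsets 0–3.
U+5E43D → 4-byte form F1 9E 90 BD at offsets 4–7.
U+22A9 → 3-byte form E2 8A A9 at offsets 8–10.
Offset 10 falls in char 3's range; it's byte 3 of E2 8A A9 = 0xA9.

0xA9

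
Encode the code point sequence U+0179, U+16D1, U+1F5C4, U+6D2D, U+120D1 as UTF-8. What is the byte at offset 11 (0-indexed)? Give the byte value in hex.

U+0179 → 2-byte form C5 B9 at offsets 0–1.
U+16D1 → 3-byte form E1 9B 91 at offsets 2–4.
U+1F5C4 → 4-byte form F0 9F 97 84 at offsets 5–8.
U+6D2D → 3-byte form E6 B4 AD at offsets 9–11.
Offset 11 falls in char 4's range; it's byte 3 of E6 B4 AD = 0xAD.

0xAD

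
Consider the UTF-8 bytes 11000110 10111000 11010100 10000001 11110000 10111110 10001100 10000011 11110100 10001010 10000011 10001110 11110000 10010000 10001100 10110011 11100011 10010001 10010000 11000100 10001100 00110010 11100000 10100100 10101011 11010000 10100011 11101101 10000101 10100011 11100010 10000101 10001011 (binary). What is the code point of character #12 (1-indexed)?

U+214B

Offset 0: leading byte 0xC6 = 11000110 → 2-byte char #1 = C6 B8.
Offset 2: leading byte 0xD4 = 11010100 → 2-byte char #2 = D4 81.
Offset 4: leading byte 0xF0 = 11110000 → 4-byte char #3 = F0 BE 8C 83.
Offset 8: leading byte 0xF4 = 11110100 → 4-byte char #4 = F4 8A 83 8E.
Offset 12: leading byte 0xF0 = 11110000 → 4-byte char #5 = F0 90 8C B3.
Offset 16: leading byte 0xE3 = 11100011 → 3-byte char #6 = E3 91 90.
Offset 19: leading byte 0xC4 = 11000100 → 2-byte char #7 = C4 8C.
Offset 21: leading byte 0x32 = 00110010 → 1-byte char #8 = 32.
Offset 22: leading byte 0xE0 = 11100000 → 3-byte char #9 = E0 A4 AB.
Offset 25: leading byte 0xD0 = 11010000 → 2-byte char #10 = D0 A3.
Offset 27: leading byte 0xED = 11101101 → 3-byte char #11 = ED 85 A3.
Offset 30: leading byte 0xE2 = 11100010 → 3-byte char #12 = E2 85 8B.
Leading byte 0xE2 = 11100010 matches 1110xxxx → 3-byte sequence.
Byte 1: 0xE2 = 11100010, payload 0010 (4 bits).
Byte 2: 0x85 = 10000101 (10xxxxxx ✓), payload 000101.
Byte 3: 0x8B = 10001011 (10xxxxxx ✓), payload 001011.
Concatenate: 0010000101001011 = 0x214B (16 bits → U+214B).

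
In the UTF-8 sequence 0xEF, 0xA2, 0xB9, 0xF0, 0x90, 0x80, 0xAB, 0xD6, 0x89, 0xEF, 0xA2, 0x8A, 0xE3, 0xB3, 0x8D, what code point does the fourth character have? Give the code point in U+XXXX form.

U+F88A

Offset 0: leading byte 0xEF = 11101111 → 3-byte char #1 = EF A2 B9.
Offset 3: leading byte 0xF0 = 11110000 → 4-byte char #2 = F0 90 80 AB.
Offset 7: leading byte 0xD6 = 11010110 → 2-byte char #3 = D6 89.
Offset 9: leading byte 0xEF = 11101111 → 3-byte char #4 = EF A2 8A.
Leading byte 0xEF = 11101111 matches 1110xxxx → 3-byte sequence.
Byte 1: 0xEF = 11101111, payload 1111 (4 bits).
Byte 2: 0xA2 = 10100010 (10xxxxxx ✓), payload 100010.
Byte 3: 0x8A = 10001010 (10xxxxxx ✓), payload 001010.
Concatenate: 1111100010001010 = 0xF88A (16 bits → U+F88A).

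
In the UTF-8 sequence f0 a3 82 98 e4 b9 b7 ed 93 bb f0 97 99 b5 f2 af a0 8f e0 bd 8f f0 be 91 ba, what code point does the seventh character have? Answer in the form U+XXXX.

Offset 0: leading byte 0xF0 = 11110000 → 4-byte char #1 = F0 A3 82 98.
Offset 4: leading byte 0xE4 = 11100100 → 3-byte char #2 = E4 B9 B7.
Offset 7: leading byte 0xED = 11101101 → 3-byte char #3 = ED 93 BB.
Offset 10: leading byte 0xF0 = 11110000 → 4-byte char #4 = F0 97 99 B5.
Offset 14: leading byte 0xF2 = 11110010 → 4-byte char #5 = F2 AF A0 8F.
Offset 18: leading byte 0xE0 = 11100000 → 3-byte char #6 = E0 BD 8F.
Offset 21: leading byte 0xF0 = 11110000 → 4-byte char #7 = F0 BE 91 BA.
Leading byte 0xF0 = 11110000 matches 11110xxx → 4-byte sequence.
Byte 1: 0xF0 = 11110000, payload 000 (3 bits).
Byte 2: 0xBE = 10111110 (10xxxxxx ✓), payload 111110.
Byte 3: 0x91 = 10010001 (10xxxxxx ✓), payload 010001.
Byte 4: 0xBA = 10111010 (10xxxxxx ✓), payload 111010.
Concatenate: 000111110010001111010 = 0x3E47A (21 bits → U+3E47A).

U+3E47A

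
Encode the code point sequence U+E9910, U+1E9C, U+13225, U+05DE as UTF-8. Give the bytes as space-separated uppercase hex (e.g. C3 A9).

F3 A9 A4 90 E1 BA 9C F0 93 88 A5 D7 9E

U+E9910: 4-byte form → F3 A9 A4 90.
U+1E9C: 3-byte form → E1 BA 9C.
U+13225: 4-byte form → F0 93 88 A5.
U+05DE: 2-byte form → D7 9E.
Concatenated (13 bytes): F3 A9 A4 90 E1 BA 9C F0 93 88 A5 D7 9E.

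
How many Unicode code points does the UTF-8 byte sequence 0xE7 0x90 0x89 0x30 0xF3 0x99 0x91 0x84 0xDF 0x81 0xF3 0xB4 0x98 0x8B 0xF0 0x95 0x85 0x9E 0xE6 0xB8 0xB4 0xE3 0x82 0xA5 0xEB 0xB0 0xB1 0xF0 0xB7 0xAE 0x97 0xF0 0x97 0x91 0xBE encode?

Byte at offset 0: 0xE7 = 11100111 → 3-byte char (#1). Advance 3.
Byte at offset 3: 0x30 = 00110000 → 1-byte char (#2). Advance 1.
Byte at offset 4: 0xF3 = 11110011 → 4-byte char (#3). Advance 4.
Byte at offset 8: 0xDF = 11011111 → 2-byte char (#4). Advance 2.
Byte at offset 10: 0xF3 = 11110011 → 4-byte char (#5). Advance 4.
Byte at offset 14: 0xF0 = 11110000 → 4-byte char (#6). Advance 4.
Byte at offset 18: 0xE6 = 11100110 → 3-byte char (#7). Advance 3.
Byte at offset 21: 0xE3 = 11100011 → 3-byte char (#8). Advance 3.
Byte at offset 24: 0xEB = 11101011 → 3-byte char (#9). Advance 3.
Byte at offset 27: 0xF0 = 11110000 → 4-byte char (#10). Advance 4.
Byte at offset 31: 0xF0 = 11110000 → 4-byte char (#11). Advance 4.
Reached end at offset 35 after 11 code points.

11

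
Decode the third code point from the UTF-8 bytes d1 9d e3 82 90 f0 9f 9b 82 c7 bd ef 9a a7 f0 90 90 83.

Offset 0: leading byte 0xD1 = 11010001 → 2-byte char #1 = D1 9D.
Offset 2: leading byte 0xE3 = 11100011 → 3-byte char #2 = E3 82 90.
Offset 5: leading byte 0xF0 = 11110000 → 4-byte char #3 = F0 9F 9B 82.
Leading byte 0xF0 = 11110000 matches 11110xxx → 4-byte sequence.
Byte 1: 0xF0 = 11110000, payload 000 (3 bits).
Byte 2: 0x9F = 10011111 (10xxxxxx ✓), payload 011111.
Byte 3: 0x9B = 10011011 (10xxxxxx ✓), payload 011011.
Byte 4: 0x82 = 10000010 (10xxxxxx ✓), payload 000010.
Concatenate: 000011111011011000010 = 0x1F6C2 (21 bits → U+1F6C2).

U+1F6C2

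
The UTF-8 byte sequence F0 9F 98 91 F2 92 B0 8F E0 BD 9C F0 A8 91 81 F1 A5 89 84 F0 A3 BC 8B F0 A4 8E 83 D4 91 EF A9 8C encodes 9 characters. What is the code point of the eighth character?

Offset 0: leading byte 0xF0 = 11110000 → 4-byte char #1 = F0 9F 98 91.
Offset 4: leading byte 0xF2 = 11110010 → 4-byte char #2 = F2 92 B0 8F.
Offset 8: leading byte 0xE0 = 11100000 → 3-byte char #3 = E0 BD 9C.
Offset 11: leading byte 0xF0 = 11110000 → 4-byte char #4 = F0 A8 91 81.
Offset 15: leading byte 0xF1 = 11110001 → 4-byte char #5 = F1 A5 89 84.
Offset 19: leading byte 0xF0 = 11110000 → 4-byte char #6 = F0 A3 BC 8B.
Offset 23: leading byte 0xF0 = 11110000 → 4-byte char #7 = F0 A4 8E 83.
Offset 27: leading byte 0xD4 = 11010100 → 2-byte char #8 = D4 91.
Leading byte 0xD4 = 11010100 matches 110xxxxx → 2-byte sequence.
Byte 1: 0xD4 = 11010100, payload 10100 (5 bits).
Byte 2: 0x91 = 10010001 (10xxxxxx ✓), payload 010001.
Concatenate: 10100010001 = 0x511 (11 bits → U+0511).

U+0511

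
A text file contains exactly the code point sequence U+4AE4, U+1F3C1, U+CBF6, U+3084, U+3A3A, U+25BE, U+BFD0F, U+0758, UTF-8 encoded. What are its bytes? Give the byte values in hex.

E4 AB A4 F0 9F 8F 81 EC AF B6 E3 82 84 E3 A8 BA E2 96 BE F2 BF B4 8F DD 98

U+4AE4: 3-byte form → E4 AB A4.
U+1F3C1: 4-byte form → F0 9F 8F 81.
U+CBF6: 3-byte form → EC AF B6.
U+3084: 3-byte form → E3 82 84.
U+3A3A: 3-byte form → E3 A8 BA.
U+25BE: 3-byte form → E2 96 BE.
U+BFD0F: 4-byte form → F2 BF B4 8F.
U+0758: 2-byte form → DD 98.
Concatenated (25 bytes): E4 AB A4 F0 9F 8F 81 EC AF B6 E3 82 84 E3 A8 BA E2 96 BE F2 BF B4 8F DD 98.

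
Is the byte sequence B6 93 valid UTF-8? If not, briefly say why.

invalid (continuation byte with no leading byte)

Byte 0xB6 = 10110110 has the form 10xxxxxx — a continuation byte — but there is no preceding leading byte.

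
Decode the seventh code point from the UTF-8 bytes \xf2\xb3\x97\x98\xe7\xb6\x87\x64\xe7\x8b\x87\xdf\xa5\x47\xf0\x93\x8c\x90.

Offset 0: leading byte 0xF2 = 11110010 → 4-byte char #1 = F2 B3 97 98.
Offset 4: leading byte 0xE7 = 11100111 → 3-byte char #2 = E7 B6 87.
Offset 7: leading byte 0x64 = 01100100 → 1-byte char #3 = 64.
Offset 8: leading byte 0xE7 = 11100111 → 3-byte char #4 = E7 8B 87.
Offset 11: leading byte 0xDF = 11011111 → 2-byte char #5 = DF A5.
Offset 13: leading byte 0x47 = 01000111 → 1-byte char #6 = 47.
Offset 14: leading byte 0xF0 = 11110000 → 4-byte char #7 = F0 93 8C 90.
Leading byte 0xF0 = 11110000 matches 11110xxx → 4-byte sequence.
Byte 1: 0xF0 = 11110000, payload 000 (3 bits).
Byte 2: 0x93 = 10010011 (10xxxxxx ✓), payload 010011.
Byte 3: 0x8C = 10001100 (10xxxxxx ✓), payload 001100.
Byte 4: 0x90 = 10010000 (10xxxxxx ✓), payload 010000.
Concatenate: 000010011001100010000 = 0x13310 (21 bits → U+13310).

U+13310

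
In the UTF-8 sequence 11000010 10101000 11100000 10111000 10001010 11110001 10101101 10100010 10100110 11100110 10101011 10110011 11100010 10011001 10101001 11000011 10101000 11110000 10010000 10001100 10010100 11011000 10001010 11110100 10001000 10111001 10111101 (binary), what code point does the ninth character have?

Offset 0: leading byte 0xC2 = 11000010 → 2-byte char #1 = C2 A8.
Offset 2: leading byte 0xE0 = 11100000 → 3-byte char #2 = E0 B8 8A.
Offset 5: leading byte 0xF1 = 11110001 → 4-byte char #3 = F1 AD A2 A6.
Offset 9: leading byte 0xE6 = 11100110 → 3-byte char #4 = E6 AB B3.
Offset 12: leading byte 0xE2 = 11100010 → 3-byte char #5 = E2 99 A9.
Offset 15: leading byte 0xC3 = 11000011 → 2-byte char #6 = C3 A8.
Offset 17: leading byte 0xF0 = 11110000 → 4-byte char #7 = F0 90 8C 94.
Offset 21: leading byte 0xD8 = 11011000 → 2-byte char #8 = D8 8A.
Offset 23: leading byte 0xF4 = 11110100 → 4-byte char #9 = F4 88 B9 BD.
Leading byte 0xF4 = 11110100 matches 11110xxx → 4-byte sequence.
Byte 1: 0xF4 = 11110100, payload 100 (3 bits).
Byte 2: 0x88 = 10001000 (10xxxxxx ✓), payload 001000.
Byte 3: 0xB9 = 10111001 (10xxxxxx ✓), payload 111001.
Byte 4: 0xBD = 10111101 (10xxxxxx ✓), payload 111101.
Concatenate: 100001000111001111101 = 0x108E7D (21 bits → U+108E7D).

U+108E7D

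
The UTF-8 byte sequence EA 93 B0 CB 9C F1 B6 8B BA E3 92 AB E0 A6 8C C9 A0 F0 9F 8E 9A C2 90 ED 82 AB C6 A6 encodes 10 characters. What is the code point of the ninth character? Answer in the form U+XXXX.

Offset 0: leading byte 0xEA = 11101010 → 3-byte char #1 = EA 93 B0.
Offset 3: leading byte 0xCB = 11001011 → 2-byte char #2 = CB 9C.
Offset 5: leading byte 0xF1 = 11110001 → 4-byte char #3 = F1 B6 8B BA.
Offset 9: leading byte 0xE3 = 11100011 → 3-byte char #4 = E3 92 AB.
Offset 12: leading byte 0xE0 = 11100000 → 3-byte char #5 = E0 A6 8C.
Offset 15: leading byte 0xC9 = 11001001 → 2-byte char #6 = C9 A0.
Offset 17: leading byte 0xF0 = 11110000 → 4-byte char #7 = F0 9F 8E 9A.
Offset 21: leading byte 0xC2 = 11000010 → 2-byte char #8 = C2 90.
Offset 23: leading byte 0xED = 11101101 → 3-byte char #9 = ED 82 AB.
Leading byte 0xED = 11101101 matches 1110xxxx → 3-byte sequence.
Byte 1: 0xED = 11101101, payload 1101 (4 bits).
Byte 2: 0x82 = 10000010 (10xxxxxx ✓), payload 000010.
Byte 3: 0xAB = 10101011 (10xxxxxx ✓), payload 101011.
Concatenate: 1101000010101011 = 0xD0AB (16 bits → U+D0AB).

U+D0AB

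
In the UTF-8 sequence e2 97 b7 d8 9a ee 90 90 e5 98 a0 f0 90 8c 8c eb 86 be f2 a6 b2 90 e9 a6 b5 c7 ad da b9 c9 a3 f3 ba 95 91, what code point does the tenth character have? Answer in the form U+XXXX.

Offset 0: leading byte 0xE2 = 11100010 → 3-byte char #1 = E2 97 B7.
Offset 3: leading byte 0xD8 = 11011000 → 2-byte char #2 = D8 9A.
Offset 5: leading byte 0xEE = 11101110 → 3-byte char #3 = EE 90 90.
Offset 8: leading byte 0xE5 = 11100101 → 3-byte char #4 = E5 98 A0.
Offset 11: leading byte 0xF0 = 11110000 → 4-byte char #5 = F0 90 8C 8C.
Offset 15: leading byte 0xEB = 11101011 → 3-byte char #6 = EB 86 BE.
Offset 18: leading byte 0xF2 = 11110010 → 4-byte char #7 = F2 A6 B2 90.
Offset 22: leading byte 0xE9 = 11101001 → 3-byte char #8 = E9 A6 B5.
Offset 25: leading byte 0xC7 = 11000111 → 2-byte char #9 = C7 AD.
Offset 27: leading byte 0xDA = 11011010 → 2-byte char #10 = DA B9.
Leading byte 0xDA = 11011010 matches 110xxxxx → 2-byte sequence.
Byte 1: 0xDA = 11011010, payload 11010 (5 bits).
Byte 2: 0xB9 = 10111001 (10xxxxxx ✓), payload 111001.
Concatenate: 11010111001 = 0x6B9 (11 bits → U+06B9).

U+06B9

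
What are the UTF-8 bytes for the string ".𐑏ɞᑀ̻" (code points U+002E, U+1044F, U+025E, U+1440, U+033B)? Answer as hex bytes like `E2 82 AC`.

2E F0 90 91 8F C9 9E E1 91 80 CC BB

U+002E: 1-byte form → 2E.
U+1044F: 4-byte form → F0 90 91 8F.
U+025E: 2-byte form → C9 9E.
U+1440: 3-byte form → E1 91 80.
U+033B: 2-byte form → CC BB.
Concatenated (12 bytes): 2E F0 90 91 8F C9 9E E1 91 80 CC BB.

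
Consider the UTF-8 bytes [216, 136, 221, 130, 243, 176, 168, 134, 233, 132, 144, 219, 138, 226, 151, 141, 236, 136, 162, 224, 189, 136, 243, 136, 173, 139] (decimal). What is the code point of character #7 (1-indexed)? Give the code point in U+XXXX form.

Offset 0: leading byte 0xD8 = 11011000 → 2-byte char #1 = D8 88.
Offset 2: leading byte 0xDD = 11011101 → 2-byte char #2 = DD 82.
Offset 4: leading byte 0xF3 = 11110011 → 4-byte char #3 = F3 B0 A8 86.
Offset 8: leading byte 0xE9 = 11101001 → 3-byte char #4 = E9 84 90.
Offset 11: leading byte 0xDB = 11011011 → 2-byte char #5 = DB 8A.
Offset 13: leading byte 0xE2 = 11100010 → 3-byte char #6 = E2 97 8D.
Offset 16: leading byte 0xEC = 11101100 → 3-byte char #7 = EC 88 A2.
Leading byte 0xEC = 11101100 matches 1110xxxx → 3-byte sequence.
Byte 1: 0xEC = 11101100, payload 1100 (4 bits).
Byte 2: 0x88 = 10001000 (10xxxxxx ✓), payload 001000.
Byte 3: 0xA2 = 10100010 (10xxxxxx ✓), payload 100010.
Concatenate: 1100001000100010 = 0xC222 (16 bits → U+C222).

U+C222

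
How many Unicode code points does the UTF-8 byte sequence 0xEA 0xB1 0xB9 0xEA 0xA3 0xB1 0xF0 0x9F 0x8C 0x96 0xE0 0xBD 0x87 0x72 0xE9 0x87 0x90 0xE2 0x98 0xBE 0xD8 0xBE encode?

8

Byte at offset 0: 0xEA = 11101010 → 3-byte char (#1). Advance 3.
Byte at offset 3: 0xEA = 11101010 → 3-byte char (#2). Advance 3.
Byte at offset 6: 0xF0 = 11110000 → 4-byte char (#3). Advance 4.
Byte at offset 10: 0xE0 = 11100000 → 3-byte char (#4). Advance 3.
Byte at offset 13: 0x72 = 01110010 → 1-byte char (#5). Advance 1.
Byte at offset 14: 0xE9 = 11101001 → 3-byte char (#6). Advance 3.
Byte at offset 17: 0xE2 = 11100010 → 3-byte char (#7). Advance 3.
Byte at offset 20: 0xD8 = 11011000 → 2-byte char (#8). Advance 2.
Reached end at offset 22 after 8 code points.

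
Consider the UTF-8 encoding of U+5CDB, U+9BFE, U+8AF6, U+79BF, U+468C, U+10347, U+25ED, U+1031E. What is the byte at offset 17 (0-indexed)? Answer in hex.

U+5CDB → 3-byte form E5 B3 9B at offsets 0–2.
U+9BFE → 3-byte form E9 AF BE at offsets 3–5.
U+8AF6 → 3-byte form E8 AB B6 at offsets 6–8.
U+79BF → 3-byte form E7 A6 BF at offsets 9–11.
U+468C → 3-byte form E4 9A 8C at offsets 12–14.
U+10347 → 4-byte form F0 90 8D 87 at offsets 15–18.
Offset 17 falls in char 6's range; it's byte 3 of F0 90 8D 87 = 0x8D.

0x8D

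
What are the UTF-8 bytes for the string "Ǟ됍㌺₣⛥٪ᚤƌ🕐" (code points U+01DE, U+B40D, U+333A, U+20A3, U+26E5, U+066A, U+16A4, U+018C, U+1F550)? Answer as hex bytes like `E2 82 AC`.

U+01DE: 2-byte form → C7 9E.
U+B40D: 3-byte form → EB 90 8D.
U+333A: 3-byte form → E3 8C BA.
U+20A3: 3-byte form → E2 82 A3.
U+26E5: 3-byte form → E2 9B A5.
U+066A: 2-byte form → D9 AA.
U+16A4: 3-byte form → E1 9A A4.
U+018C: 2-byte form → C6 8C.
U+1F550: 4-byte form → F0 9F 95 90.
Concatenated (25 bytes): C7 9E EB 90 8D E3 8C BA E2 82 A3 E2 9B A5 D9 AA E1 9A A4 C6 8C F0 9F 95 90.

C7 9E EB 90 8D E3 8C BA E2 82 A3 E2 9B A5 D9 AA E1 9A A4 C6 8C F0 9F 95 90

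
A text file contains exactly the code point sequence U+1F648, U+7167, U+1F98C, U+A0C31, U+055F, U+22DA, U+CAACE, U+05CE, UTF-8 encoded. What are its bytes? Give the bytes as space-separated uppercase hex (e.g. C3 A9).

F0 9F 99 88 E7 85 A7 F0 9F A6 8C F2 A0 B0 B1 D5 9F E2 8B 9A F3 8A AB 8E D7 8E

U+1F648: 4-byte form → F0 9F 99 88.
U+7167: 3-byte form → E7 85 A7.
U+1F98C: 4-byte form → F0 9F A6 8C.
U+A0C31: 4-byte form → F2 A0 B0 B1.
U+055F: 2-byte form → D5 9F.
U+22DA: 3-byte form → E2 8B 9A.
U+CAACE: 4-byte form → F3 8A AB 8E.
U+05CE: 2-byte form → D7 8E.
Concatenated (26 bytes): F0 9F 99 88 E7 85 A7 F0 9F A6 8C F2 A0 B0 B1 D5 9F E2 8B 9A F3 8A AB 8E D7 8E.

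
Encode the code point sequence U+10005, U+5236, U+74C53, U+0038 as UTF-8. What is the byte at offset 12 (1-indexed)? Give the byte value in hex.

1-indexed offset 12 is 0-indexed offset 11.
U+10005 → 4-byte form F0 90 80 85 at offsets 0–3.
U+5236 → 3-byte form E5 88 B6 at offsets 4–6.
U+74C53 → 4-byte form F1 B4 B1 93 at offsets 7–10.
U+0038 → 1-byte form 38 at offsets 11–11.
Offset 11 falls in char 4's range; it's byte 1 of 38 = 0x38.

0x38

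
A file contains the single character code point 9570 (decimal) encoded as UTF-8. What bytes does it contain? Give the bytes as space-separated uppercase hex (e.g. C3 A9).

U+2562 = 0x2562 = 9570 decimal. In range U+0800–U+FFFF → 3-byte form: 1110xxxx 10xxxxxx 10xxxxxx.
Binary (16 bits): 0010010101100010.
Split 4+6+6: 0010 | 010101 | 100010.
Byte 1: 11100010 = 0xE2.
Byte 2: 10010101 = 0x95.
Byte 3: 10100010 = 0xA2.

E2 95 A2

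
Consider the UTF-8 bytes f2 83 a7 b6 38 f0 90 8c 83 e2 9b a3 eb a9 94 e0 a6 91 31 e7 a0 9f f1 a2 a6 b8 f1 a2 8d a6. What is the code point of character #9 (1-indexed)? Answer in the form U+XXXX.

U+629B8

Offset 0: leading byte 0xF2 = 11110010 → 4-byte char #1 = F2 83 A7 B6.
Offset 4: leading byte 0x38 = 00111000 → 1-byte char #2 = 38.
Offset 5: leading byte 0xF0 = 11110000 → 4-byte char #3 = F0 90 8C 83.
Offset 9: leading byte 0xE2 = 11100010 → 3-byte char #4 = E2 9B A3.
Offset 12: leading byte 0xEB = 11101011 → 3-byte char #5 = EB A9 94.
Offset 15: leading byte 0xE0 = 11100000 → 3-byte char #6 = E0 A6 91.
Offset 18: leading byte 0x31 = 00110001 → 1-byte char #7 = 31.
Offset 19: leading byte 0xE7 = 11100111 → 3-byte char #8 = E7 A0 9F.
Offset 22: leading byte 0xF1 = 11110001 → 4-byte char #9 = F1 A2 A6 B8.
Leading byte 0xF1 = 11110001 matches 11110xxx → 4-byte sequence.
Byte 1: 0xF1 = 11110001, payload 001 (3 bits).
Byte 2: 0xA2 = 10100010 (10xxxxxx ✓), payload 100010.
Byte 3: 0xA6 = 10100110 (10xxxxxx ✓), payload 100110.
Byte 4: 0xB8 = 10111000 (10xxxxxx ✓), payload 111000.
Concatenate: 001100010100110111000 = 0x629B8 (21 bits → U+629B8).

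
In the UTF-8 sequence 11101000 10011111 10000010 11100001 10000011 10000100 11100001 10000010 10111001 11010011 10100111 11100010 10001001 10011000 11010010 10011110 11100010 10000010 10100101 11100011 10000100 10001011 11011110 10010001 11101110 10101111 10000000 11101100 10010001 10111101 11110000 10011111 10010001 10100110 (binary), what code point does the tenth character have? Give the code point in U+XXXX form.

U+EBC0

Offset 0: leading byte 0xE8 = 11101000 → 3-byte char #1 = E8 9F 82.
Offset 3: leading byte 0xE1 = 11100001 → 3-byte char #2 = E1 83 84.
Offset 6: leading byte 0xE1 = 11100001 → 3-byte char #3 = E1 82 B9.
Offset 9: leading byte 0xD3 = 11010011 → 2-byte char #4 = D3 A7.
Offset 11: leading byte 0xE2 = 11100010 → 3-byte char #5 = E2 89 98.
Offset 14: leading byte 0xD2 = 11010010 → 2-byte char #6 = D2 9E.
Offset 16: leading byte 0xE2 = 11100010 → 3-byte char #7 = E2 82 A5.
Offset 19: leading byte 0xE3 = 11100011 → 3-byte char #8 = E3 84 8B.
Offset 22: leading byte 0xDE = 11011110 → 2-byte char #9 = DE 91.
Offset 24: leading byte 0xEE = 11101110 → 3-byte char #10 = EE AF 80.
Leading byte 0xEE = 11101110 matches 1110xxxx → 3-byte sequence.
Byte 1: 0xEE = 11101110, payload 1110 (4 bits).
Byte 2: 0xAF = 10101111 (10xxxxxx ✓), payload 101111.
Byte 3: 0x80 = 10000000 (10xxxxxx ✓), payload 000000.
Concatenate: 1110101111000000 = 0xEBC0 (16 bits → U+EBC0).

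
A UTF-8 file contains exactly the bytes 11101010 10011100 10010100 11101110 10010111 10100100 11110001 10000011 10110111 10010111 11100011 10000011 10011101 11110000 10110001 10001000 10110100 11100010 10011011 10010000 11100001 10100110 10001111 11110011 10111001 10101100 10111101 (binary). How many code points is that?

Byte at offset 0: 0xEA = 11101010 → 3-byte char (#1). Advance 3.
Byte at offset 3: 0xEE = 11101110 → 3-byte char (#2). Advance 3.
Byte at offset 6: 0xF1 = 11110001 → 4-byte char (#3). Advance 4.
Byte at offset 10: 0xE3 = 11100011 → 3-byte char (#4). Advance 3.
Byte at offset 13: 0xF0 = 11110000 → 4-byte char (#5). Advance 4.
Byte at offset 17: 0xE2 = 11100010 → 3-byte char (#6). Advance 3.
Byte at offset 20: 0xE1 = 11100001 → 3-byte char (#7). Advance 3.
Byte at offset 23: 0xF3 = 11110011 → 4-byte char (#8). Advance 4.
Reached end at offset 27 after 8 code points.

8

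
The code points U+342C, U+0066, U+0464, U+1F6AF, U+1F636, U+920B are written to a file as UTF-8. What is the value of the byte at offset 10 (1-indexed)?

0xAF

1-indexed offset 10 is 0-indexed offset 9.
U+342C → 3-byte form E3 90 AC at offsets 0–2.
U+0066 → 1-byte form 66 at offsets 3–3.
U+0464 → 2-byte form D1 A4 at offsets 4–5.
U+1F6AF → 4-byte form F0 9F 9A AF at offsets 6–9.
Offset 9 falls in char 4's range; it's byte 4 of F0 9F 9A AF = 0xAF.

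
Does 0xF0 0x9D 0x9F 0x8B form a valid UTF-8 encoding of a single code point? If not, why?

Leading byte 0xF0 = 11110000 → 4-byte form.
Continuation bytes 0x9D=10011101, 0x9F=10011111, 0x8B=10001011 all match 10xxxxxx.
Decoded value 0x1D7CB is ≥ 0x10000 (shortest form) and not a surrogate.

valid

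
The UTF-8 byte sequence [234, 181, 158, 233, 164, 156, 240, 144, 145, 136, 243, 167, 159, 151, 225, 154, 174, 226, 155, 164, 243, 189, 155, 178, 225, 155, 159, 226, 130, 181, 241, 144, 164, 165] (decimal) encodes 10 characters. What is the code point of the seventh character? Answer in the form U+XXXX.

Offset 0: leading byte 0xEA = 11101010 → 3-byte char #1 = EA B5 9E.
Offset 3: leading byte 0xE9 = 11101001 → 3-byte char #2 = E9 A4 9C.
Offset 6: leading byte 0xF0 = 11110000 → 4-byte char #3 = F0 90 91 88.
Offset 10: leading byte 0xF3 = 11110011 → 4-byte char #4 = F3 A7 9F 97.
Offset 14: leading byte 0xE1 = 11100001 → 3-byte char #5 = E1 9A AE.
Offset 17: leading byte 0xE2 = 11100010 → 3-byte char #6 = E2 9B A4.
Offset 20: leading byte 0xF3 = 11110011 → 4-byte char #7 = F3 BD 9B B2.
Leading byte 0xF3 = 11110011 matches 11110xxx → 4-byte sequence.
Byte 1: 0xF3 = 11110011, payload 011 (3 bits).
Byte 2: 0xBD = 10111101 (10xxxxxx ✓), payload 111101.
Byte 3: 0x9B = 10011011 (10xxxxxx ✓), payload 011011.
Byte 4: 0xB2 = 10110010 (10xxxxxx ✓), payload 110010.
Concatenate: 011111101011011110010 = 0xFD6F2 (21 bits → U+FD6F2).

U+FD6F2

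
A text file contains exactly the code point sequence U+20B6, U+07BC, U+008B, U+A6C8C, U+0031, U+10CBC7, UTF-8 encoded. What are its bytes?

E2 82 B6 DE BC C2 8B F2 A6 B2 8C 31 F4 8C AF 87

U+20B6: 3-byte form → E2 82 B6.
U+07BC: 2-byte form → DE BC.
U+008B: 2-byte form → C2 8B.
U+A6C8C: 4-byte form → F2 A6 B2 8C.
U+0031: 1-byte form → 31.
U+10CBC7: 4-byte form → F4 8C AF 87.
Concatenated (16 bytes): E2 82 B6 DE BC C2 8B F2 A6 B2 8C 31 F4 8C AF 87.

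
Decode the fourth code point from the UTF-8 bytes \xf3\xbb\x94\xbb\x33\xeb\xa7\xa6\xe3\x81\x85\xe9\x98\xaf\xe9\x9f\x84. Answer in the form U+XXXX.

Offset 0: leading byte 0xF3 = 11110011 → 4-byte char #1 = F3 BB 94 BB.
Offset 4: leading byte 0x33 = 00110011 → 1-byte char #2 = 33.
Offset 5: leading byte 0xEB = 11101011 → 3-byte char #3 = EB A7 A6.
Offset 8: leading byte 0xE3 = 11100011 → 3-byte char #4 = E3 81 85.
Leading byte 0xE3 = 11100011 matches 1110xxxx → 3-byte sequence.
Byte 1: 0xE3 = 11100011, payload 0011 (4 bits).
Byte 2: 0x81 = 10000001 (10xxxxxx ✓), payload 000001.
Byte 3: 0x85 = 10000101 (10xxxxxx ✓), payload 000101.
Concatenate: 0011000001000101 = 0x3045 (16 bits → U+3045).

U+3045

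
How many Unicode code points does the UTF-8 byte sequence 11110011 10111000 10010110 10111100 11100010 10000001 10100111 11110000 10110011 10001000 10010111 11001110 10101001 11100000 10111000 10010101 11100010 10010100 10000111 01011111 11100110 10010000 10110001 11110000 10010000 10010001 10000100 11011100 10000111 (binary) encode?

10

Byte at offset 0: 0xF3 = 11110011 → 4-byte char (#1). Advance 4.
Byte at offset 4: 0xE2 = 11100010 → 3-byte char (#2). Advance 3.
Byte at offset 7: 0xF0 = 11110000 → 4-byte char (#3). Advance 4.
Byte at offset 11: 0xCE = 11001110 → 2-byte char (#4). Advance 2.
Byte at offset 13: 0xE0 = 11100000 → 3-byte char (#5). Advance 3.
Byte at offset 16: 0xE2 = 11100010 → 3-byte char (#6). Advance 3.
Byte at offset 19: 0x5F = 01011111 → 1-byte char (#7). Advance 1.
Byte at offset 20: 0xE6 = 11100110 → 3-byte char (#8). Advance 3.
Byte at offset 23: 0xF0 = 11110000 → 4-byte char (#9). Advance 4.
Byte at offset 27: 0xDC = 11011100 → 2-byte char (#10). Advance 2.
Reached end at offset 29 after 10 code points.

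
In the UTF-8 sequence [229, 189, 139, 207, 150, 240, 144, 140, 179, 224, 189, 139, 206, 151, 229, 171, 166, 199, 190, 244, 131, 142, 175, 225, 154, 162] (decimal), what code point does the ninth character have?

U+16A2

Offset 0: leading byte 0xE5 = 11100101 → 3-byte char #1 = E5 BD 8B.
Offset 3: leading byte 0xCF = 11001111 → 2-byte char #2 = CF 96.
Offset 5: leading byte 0xF0 = 11110000 → 4-byte char #3 = F0 90 8C B3.
Offset 9: leading byte 0xE0 = 11100000 → 3-byte char #4 = E0 BD 8B.
Offset 12: leading byte 0xCE = 11001110 → 2-byte char #5 = CE 97.
Offset 14: leading byte 0xE5 = 11100101 → 3-byte char #6 = E5 AB A6.
Offset 17: leading byte 0xC7 = 11000111 → 2-byte char #7 = C7 BE.
Offset 19: leading byte 0xF4 = 11110100 → 4-byte char #8 = F4 83 8E AF.
Offset 23: leading byte 0xE1 = 11100001 → 3-byte char #9 = E1 9A A2.
Leading byte 0xE1 = 11100001 matches 1110xxxx → 3-byte sequence.
Byte 1: 0xE1 = 11100001, payload 0001 (4 bits).
Byte 2: 0x9A = 10011010 (10xxxxxx ✓), payload 011010.
Byte 3: 0xA2 = 10100010 (10xxxxxx ✓), payload 100010.
Concatenate: 0001011010100010 = 0x16A2 (16 bits → U+16A2).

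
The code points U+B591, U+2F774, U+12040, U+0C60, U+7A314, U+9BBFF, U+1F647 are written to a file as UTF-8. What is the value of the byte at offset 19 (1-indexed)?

1-indexed offset 19 is 0-indexed offset 18.
U+B591 → 3-byte form EB 96 91 at offsets 0–2.
U+2F774 → 4-byte form F0 AF 9D B4 at offsets 3–6.
U+12040 → 4-byte form F0 92 81 80 at offsets 7–10.
U+0C60 → 3-byte form E0 B1 A0 at offsets 11–13.
U+7A314 → 4-byte form F1 BA 8C 94 at offsets 14–17.
U+9BBFF → 4-byte form F2 9B AF BF at offsets 18–21.
Offset 18 falls in char 6's range; it's byte 1 of F2 9B AF BF = 0xF2.

0xF2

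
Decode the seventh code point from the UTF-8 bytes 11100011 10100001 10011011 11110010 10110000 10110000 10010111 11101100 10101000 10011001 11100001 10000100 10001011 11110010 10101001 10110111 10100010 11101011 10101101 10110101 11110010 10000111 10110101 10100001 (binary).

Offset 0: leading byte 0xE3 = 11100011 → 3-byte char #1 = E3 A1 9B.
Offset 3: leading byte 0xF2 = 11110010 → 4-byte char #2 = F2 B0 B0 97.
Offset 7: leading byte 0xEC = 11101100 → 3-byte char #3 = EC A8 99.
Offset 10: leading byte 0xE1 = 11100001 → 3-byte char #4 = E1 84 8B.
Offset 13: leading byte 0xF2 = 11110010 → 4-byte char #5 = F2 A9 B7 A2.
Offset 17: leading byte 0xEB = 11101011 → 3-byte char #6 = EB AD B5.
Offset 20: leading byte 0xF2 = 11110010 → 4-byte char #7 = F2 87 B5 A1.
Leading byte 0xF2 = 11110010 matches 11110xxx → 4-byte sequence.
Byte 1: 0xF2 = 11110010, payload 010 (3 bits).
Byte 2: 0x87 = 10000111 (10xxxxxx ✓), payload 000111.
Byte 3: 0xB5 = 10110101 (10xxxxxx ✓), payload 110101.
Byte 4: 0xA1 = 10100001 (10xxxxxx ✓), payload 100001.
Concatenate: 010000111110101100001 = 0x87D61 (21 bits → U+87D61).

U+87D61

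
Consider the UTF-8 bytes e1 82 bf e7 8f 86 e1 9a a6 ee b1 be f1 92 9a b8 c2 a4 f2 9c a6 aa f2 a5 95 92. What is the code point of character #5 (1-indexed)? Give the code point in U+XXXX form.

U+526B8

Offset 0: leading byte 0xE1 = 11100001 → 3-byte char #1 = E1 82 BF.
Offset 3: leading byte 0xE7 = 11100111 → 3-byte char #2 = E7 8F 86.
Offset 6: leading byte 0xE1 = 11100001 → 3-byte char #3 = E1 9A A6.
Offset 9: leading byte 0xEE = 11101110 → 3-byte char #4 = EE B1 BE.
Offset 12: leading byte 0xF1 = 11110001 → 4-byte char #5 = F1 92 9A B8.
Leading byte 0xF1 = 11110001 matches 11110xxx → 4-byte sequence.
Byte 1: 0xF1 = 11110001, payload 001 (3 bits).
Byte 2: 0x92 = 10010010 (10xxxxxx ✓), payload 010010.
Byte 3: 0x9A = 10011010 (10xxxxxx ✓), payload 011010.
Byte 4: 0xB8 = 10111000 (10xxxxxx ✓), payload 111000.
Concatenate: 001010010011010111000 = 0x526B8 (21 bits → U+526B8).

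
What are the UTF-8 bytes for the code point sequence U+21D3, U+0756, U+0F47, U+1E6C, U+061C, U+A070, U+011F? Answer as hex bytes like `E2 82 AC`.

E2 87 93 DD 96 E0 BD 87 E1 B9 AC D8 9C EA 81 B0 C4 9F

U+21D3: 3-byte form → E2 87 93.
U+0756: 2-byte form → DD 96.
U+0F47: 3-byte form → E0 BD 87.
U+1E6C: 3-byte form → E1 B9 AC.
U+061C: 2-byte form → D8 9C.
U+A070: 3-byte form → EA 81 B0.
U+011F: 2-byte form → C4 9F.
Concatenated (18 bytes): E2 87 93 DD 96 E0 BD 87 E1 B9 AC D8 9C EA 81 B0 C4 9F.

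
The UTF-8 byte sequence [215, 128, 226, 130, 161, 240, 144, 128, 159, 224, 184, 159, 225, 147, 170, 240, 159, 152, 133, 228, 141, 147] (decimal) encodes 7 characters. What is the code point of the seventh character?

Offset 0: leading byte 0xD7 = 11010111 → 2-byte char #1 = D7 80.
Offset 2: leading byte 0xE2 = 11100010 → 3-byte char #2 = E2 82 A1.
Offset 5: leading byte 0xF0 = 11110000 → 4-byte char #3 = F0 90 80 9F.
Offset 9: leading byte 0xE0 = 11100000 → 3-byte char #4 = E0 B8 9F.
Offset 12: leading byte 0xE1 = 11100001 → 3-byte char #5 = E1 93 AA.
Offset 15: leading byte 0xF0 = 11110000 → 4-byte char #6 = F0 9F 98 85.
Offset 19: leading byte 0xE4 = 11100100 → 3-byte char #7 = E4 8D 93.
Leading byte 0xE4 = 11100100 matches 1110xxxx → 3-byte sequence.
Byte 1: 0xE4 = 11100100, payload 0100 (4 bits).
Byte 2: 0x8D = 10001101 (10xxxxxx ✓), payload 001101.
Byte 3: 0x93 = 10010011 (10xxxxxx ✓), payload 010011.
Concatenate: 0100001101010011 = 0x4353 (16 bits → U+4353).

U+4353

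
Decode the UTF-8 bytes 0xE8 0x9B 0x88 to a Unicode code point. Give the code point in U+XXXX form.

Leading byte 0xE8 = 11101000 matches 1110xxxx → 3-byte sequence.
Byte 1: 0xE8 = 11101000, payload 1000 (4 bits).
Byte 2: 0x9B = 10011011 (10xxxxxx ✓), payload 011011.
Byte 3: 0x88 = 10001000 (10xxxxxx ✓), payload 001000.
Concatenate: 1000011011001000 = 0x86C8 (16 bits → U+86C8).

U+86C8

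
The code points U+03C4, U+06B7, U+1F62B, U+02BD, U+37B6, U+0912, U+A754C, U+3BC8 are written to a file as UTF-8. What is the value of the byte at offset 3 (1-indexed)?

0xDA

1-indexed offset 3 is 0-indexed offset 2.
U+03C4 → 2-byte form CF 84 at offsets 0–1.
U+06B7 → 2-byte form DA B7 at offsets 2–3.
Offset 2 falls in char 2's range; it's byte 1 of DA B7 = 0xDA.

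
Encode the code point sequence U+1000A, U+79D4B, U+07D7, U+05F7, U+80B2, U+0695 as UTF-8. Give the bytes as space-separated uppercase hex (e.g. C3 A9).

U+1000A: 4-byte form → F0 90 80 8A.
U+79D4B: 4-byte form → F1 B9 B5 8B.
U+07D7: 2-byte form → DF 97.
U+05F7: 2-byte form → D7 B7.
U+80B2: 3-byte form → E8 82 B2.
U+0695: 2-byte form → DA 95.
Concatenated (17 bytes): F0 90 80 8A F1 B9 B5 8B DF 97 D7 B7 E8 82 B2 DA 95.

F0 90 80 8A F1 B9 B5 8B DF 97 D7 B7 E8 82 B2 DA 95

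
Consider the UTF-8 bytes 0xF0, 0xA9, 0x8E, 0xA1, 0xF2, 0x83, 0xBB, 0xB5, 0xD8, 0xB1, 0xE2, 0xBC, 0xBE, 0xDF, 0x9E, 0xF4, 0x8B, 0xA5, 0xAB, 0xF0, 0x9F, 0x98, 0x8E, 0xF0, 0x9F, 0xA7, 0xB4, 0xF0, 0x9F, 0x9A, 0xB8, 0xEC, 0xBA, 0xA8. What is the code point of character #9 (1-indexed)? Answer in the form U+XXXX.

U+1F6B8

Offset 0: leading byte 0xF0 = 11110000 → 4-byte char #1 = F0 A9 8E A1.
Offset 4: leading byte 0xF2 = 11110010 → 4-byte char #2 = F2 83 BB B5.
Offset 8: leading byte 0xD8 = 11011000 → 2-byte char #3 = D8 B1.
Offset 10: leading byte 0xE2 = 11100010 → 3-byte char #4 = E2 BC BE.
Offset 13: leading byte 0xDF = 11011111 → 2-byte char #5 = DF 9E.
Offset 15: leading byte 0xF4 = 11110100 → 4-byte char #6 = F4 8B A5 AB.
Offset 19: leading byte 0xF0 = 11110000 → 4-byte char #7 = F0 9F 98 8E.
Offset 23: leading byte 0xF0 = 11110000 → 4-byte char #8 = F0 9F A7 B4.
Offset 27: leading byte 0xF0 = 11110000 → 4-byte char #9 = F0 9F 9A B8.
Leading byte 0xF0 = 11110000 matches 11110xxx → 4-byte sequence.
Byte 1: 0xF0 = 11110000, payload 000 (3 bits).
Byte 2: 0x9F = 10011111 (10xxxxxx ✓), payload 011111.
Byte 3: 0x9A = 10011010 (10xxxxxx ✓), payload 011010.
Byte 4: 0xB8 = 10111000 (10xxxxxx ✓), payload 111000.
Concatenate: 000011111011010111000 = 0x1F6B8 (21 bits → U+1F6B8).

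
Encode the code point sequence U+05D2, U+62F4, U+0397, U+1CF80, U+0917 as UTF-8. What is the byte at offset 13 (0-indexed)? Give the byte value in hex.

U+05D2 → 2-byte form D7 92 at offsets 0–1.
U+62F4 → 3-byte form E6 8B B4 at offsets 2–4.
U+0397 → 2-byte form CE 97 at offsets 5–6.
U+1CF80 → 4-byte form F0 9C BE 80 at offsets 7–10.
U+0917 → 3-byte form E0 A4 97 at offsets 11–13.
Offset 13 falls in char 5's range; it's byte 3 of E0 A4 97 = 0x97.

0x97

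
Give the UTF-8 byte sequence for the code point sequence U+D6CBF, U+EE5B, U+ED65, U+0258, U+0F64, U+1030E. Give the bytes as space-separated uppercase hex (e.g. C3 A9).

U+D6CBF: 4-byte form → F3 96 B2 BF.
U+EE5B: 3-byte form → EE B9 9B.
U+ED65: 3-byte form → EE B5 A5.
U+0258: 2-byte form → C9 98.
U+0F64: 3-byte form → E0 BD A4.
U+1030E: 4-byte form → F0 90 8C 8E.
Concatenated (19 bytes): F3 96 B2 BF EE B9 9B EE B5 A5 C9 98 E0 BD A4 F0 90 8C 8E.

F3 96 B2 BF EE B9 9B EE B5 A5 C9 98 E0 BD A4 F0 90 8C 8E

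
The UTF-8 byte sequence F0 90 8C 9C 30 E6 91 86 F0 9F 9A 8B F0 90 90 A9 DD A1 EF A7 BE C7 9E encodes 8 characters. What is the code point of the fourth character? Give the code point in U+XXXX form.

Offset 0: leading byte 0xF0 = 11110000 → 4-byte char #1 = F0 90 8C 9C.
Offset 4: leading byte 0x30 = 00110000 → 1-byte char #2 = 30.
Offset 5: leading byte 0xE6 = 11100110 → 3-byte char #3 = E6 91 86.
Offset 8: leading byte 0xF0 = 11110000 → 4-byte char #4 = F0 9F 9A 8B.
Leading byte 0xF0 = 11110000 matches 11110xxx → 4-byte sequence.
Byte 1: 0xF0 = 11110000, payload 000 (3 bits).
Byte 2: 0x9F = 10011111 (10xxxxxx ✓), payload 011111.
Byte 3: 0x9A = 10011010 (10xxxxxx ✓), payload 011010.
Byte 4: 0x8B = 10001011 (10xxxxxx ✓), payload 001011.
Concatenate: 000011111011010001011 = 0x1F68B (21 bits → U+1F68B).

U+1F68B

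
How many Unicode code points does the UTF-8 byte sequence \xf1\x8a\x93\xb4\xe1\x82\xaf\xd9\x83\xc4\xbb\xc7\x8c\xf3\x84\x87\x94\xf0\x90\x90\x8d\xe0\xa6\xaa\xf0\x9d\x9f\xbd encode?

9

Byte at offset 0: 0xF1 = 11110001 → 4-byte char (#1). Advance 4.
Byte at offset 4: 0xE1 = 11100001 → 3-byte char (#2). Advance 3.
Byte at offset 7: 0xD9 = 11011001 → 2-byte char (#3). Advance 2.
Byte at offset 9: 0xC4 = 11000100 → 2-byte char (#4). Advance 2.
Byte at offset 11: 0xC7 = 11000111 → 2-byte char (#5). Advance 2.
Byte at offset 13: 0xF3 = 11110011 → 4-byte char (#6). Advance 4.
Byte at offset 17: 0xF0 = 11110000 → 4-byte char (#7). Advance 4.
Byte at offset 21: 0xE0 = 11100000 → 3-byte char (#8). Advance 3.
Byte at offset 24: 0xF0 = 11110000 → 4-byte char (#9). Advance 4.
Reached end at offset 28 after 9 code points.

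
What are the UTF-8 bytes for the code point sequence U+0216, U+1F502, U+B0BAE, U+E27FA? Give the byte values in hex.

U+0216: 2-byte form → C8 96.
U+1F502: 4-byte form → F0 9F 94 82.
U+B0BAE: 4-byte form → F2 B0 AE AE.
U+E27FA: 4-byte form → F3 A2 9F BA.
Concatenated (14 bytes): C8 96 F0 9F 94 82 F2 B0 AE AE F3 A2 9F BA.

C8 96 F0 9F 94 82 F2 B0 AE AE F3 A2 9F BA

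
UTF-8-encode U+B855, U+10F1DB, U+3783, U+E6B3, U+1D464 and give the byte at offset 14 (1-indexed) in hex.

0xF0

1-indexed offset 14 is 0-indexed offset 13.
U+B855 → 3-byte form EB A1 95 at offsets 0–2.
U+10F1DB → 4-byte form F4 8F 87 9B at offsets 3–6.
U+3783 → 3-byte form E3 9E 83 at offsets 7–9.
U+E6B3 → 3-byte form EE 9A B3 at offsets 10–12.
U+1D464 → 4-byte form F0 9D 91 A4 at offsets 13–16.
Offset 13 falls in char 5's range; it's byte 1 of F0 9D 91 A4 = 0xF0.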